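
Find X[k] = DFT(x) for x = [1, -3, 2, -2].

X[k] = Σ(n=0 to 3) x[n] · ω_4^(nk)
where ω_4 = e^(-2πi/4)

Computing each X[k]:
X[0] = -2
X[1] = -1+1i
X[2] = 8
X[3] = -1-1i

X = [-2, -1+1i, 8, -1-1i]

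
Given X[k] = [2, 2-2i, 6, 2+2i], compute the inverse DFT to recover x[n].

x[n] = (1/4) Σ(k=0 to 3) X[k] · e^(2πikn/4)

Computing each x[n]:
x[0] = 3
x[1] = 0
x[2] = 1
x[3] = -2

x = [3, 0, 1, -2]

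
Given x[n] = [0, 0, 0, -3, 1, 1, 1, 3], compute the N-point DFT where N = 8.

X[k] = Σ(n=0 to 7) x[n] · ω_8^(nk)
where ω_8 = e^(-2πi/8)

Computing each X[k]:
X[0] = 3
X[1] = 2.5355+5.9497i
X[2] = -1i
X[3] = -4.5355+3.9497i
X[4] = 1
X[5] = -4.5355-3.9497i
X[6] = 1i
X[7] = 2.5355-5.9497i

X = [3, 2.5355+5.9497i, -1i, -4.5355+3.9497i, 1, -4.5355-3.9497i, 1i, 2.5355-5.9497i]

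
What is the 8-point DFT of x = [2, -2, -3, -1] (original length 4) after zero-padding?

Original 4-point DFT: [-4, 5+1i, 2, 5-1i]
Zero-padded 8-point DFT provides frequency interpolation.

DFT_8([x, 0, ...]) = [-4, 1.2929+5.1213i, 5+1i, 2.7071-0.8787i, 2, 2.7071+0.8787i, 5-1i, 1.2929-5.1213i]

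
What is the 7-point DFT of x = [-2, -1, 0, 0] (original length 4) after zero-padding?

Original 4-point DFT: [-3, -2+1i, -1, -2-1i]
Zero-padded 7-point DFT provides frequency interpolation.

DFT_7([x, 0, ...]) = [-3, -2.6235+0.7818i, -1.7775+0.9749i, -1.0990+0.4339i, -1.0990-0.4339i, -1.7775-0.9749i, -2.6235-0.7818i]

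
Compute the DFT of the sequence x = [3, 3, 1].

X[k] = Σ(n=0 to 2) x[n] · ω_3^(nk)
where ω_3 = e^(-2πi/3)

Computing each X[k]:
X[0] = 7
X[1] = 1.0000-1.7321i
X[2] = 1.0000+1.7321i

X = [7, 1.0000-1.7321i, 1.0000+1.7321i]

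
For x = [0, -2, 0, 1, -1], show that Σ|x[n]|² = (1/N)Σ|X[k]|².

Time domain:
Σ|x[n]|² = |0|² + |-2|² + |0|² + |1|² + |-1|² = 6.0000

Frequency domain:
(1/5)Σ|X[k]|² = (1/5)(|-2|² + |-1.7361+1.5388i|² + |2.7361-0.3633i|² + |2.7361+0.3633i|² + |-1.7361-1.5388i|²) = (1/5)·30.0000 = 6.0000

Both sides agree, confirming Parseval's theorem.

Σ|x[n]|² = (1/N)Σ|X[k]|² = 6.0000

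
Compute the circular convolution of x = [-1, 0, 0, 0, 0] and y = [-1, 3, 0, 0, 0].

(x ⊛ y)[n] = Σ(m=0 to 4) x[m] · y[(n-m) mod 5]

Computing each output sample:
(x ⊛ y)[0] = 1
(x ⊛ y)[1] = -3
(x ⊛ y)[2] = 0
(x ⊛ y)[3] = 0
(x ⊛ y)[4] = 0

x ⊛ y = [1, -3, 0, 0, 0]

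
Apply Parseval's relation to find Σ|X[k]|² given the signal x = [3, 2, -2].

Parseval: Σ|x[n]|² = (1/N)Σ|X[k]|², so Σ|X[k]|² = N·Σ|x[n]|² = 3·17.0000

Σ|X[k]|² = N·Σ|x[n]|² = 3·17.0000 = 51.0000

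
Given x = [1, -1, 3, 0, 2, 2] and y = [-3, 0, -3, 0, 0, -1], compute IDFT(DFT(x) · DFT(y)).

(x ⊛ y)[n] = Σ(m=0 to 5) x[m] · y[(n-m) mod 6]

Computing each output sample:
(x ⊛ y)[0] = -8
(x ⊛ y)[1] = -6
(x ⊛ y)[2] = -12
(x ⊛ y)[3] = 1
(x ⊛ y)[4] = -17
(x ⊛ y)[5] = -7

x ⊛ y = [-8, -6, -12, 1, -17, -7]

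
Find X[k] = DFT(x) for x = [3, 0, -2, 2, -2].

X[k] = Σ(n=0 to 4) x[n] · ω_5^(nk)
where ω_5 = e^(-2πi/5)

Computing each X[k]:
X[0] = 1
X[1] = 2.3820+0.4490i
X[2] = 4.6180-4.9798i
X[3] = 4.6180+4.9798i
X[4] = 2.3820-0.4490i

X = [1, 2.3820+0.4490i, 4.6180-4.9798i, 4.6180+4.9798i, 2.3820-0.4490i]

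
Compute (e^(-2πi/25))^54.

Since ω_25^25 = 1, powers reduce modulo 25.
54 mod 25 = 4
So ω_25^54 = ω_25^4 = e^(-2πi·4/25)

ω_25^54 = ω_25^4 = 0.5358-0.8443i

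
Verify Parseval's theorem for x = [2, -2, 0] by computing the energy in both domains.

Time domain:
Σ|x[n]|² = |2|² + |-2|² + |0|² = 8.0000

Frequency domain:
(1/3)Σ|X[k]|² = (1/3)(|0|² + |3.0000+1.7321i|² + |3.0000-1.7321i|²) = (1/3)·24.0000 = 8.0000

Both sides agree, confirming Parseval's theorem.

Σ|x[n]|² = (1/N)Σ|X[k]|² = 8.0000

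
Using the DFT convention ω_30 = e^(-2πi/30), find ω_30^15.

ω_30^15 = e^(-2πi·15/30)
= cos(-2π·15/30) + i·sin(-2π·15/30)
= cos(-30π/30) + i·sin(-30π/30)

ω_30^15 = cos(-30π/30) + i·sin(-30π/30) = -1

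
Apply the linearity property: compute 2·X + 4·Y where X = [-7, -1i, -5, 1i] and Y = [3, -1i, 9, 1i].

By linearity: DFT(2x + 4y) = 2·DFT(x) + 4·DFT(y)
= 2·[-7, -1i, -5, 1i] + 4·[3, -1i, 9, 1i]

Computing element-wise:
Z[0] = 2·(-7) + 4·(3) = -2
Z[1] = 2·(-1i) + 4·(-1i) = -6i
Z[2] = 2·(-5) + 4·(9) = 26
Z[3] = 2·(1i) + 4·(1i) = 6i

DFT(2x + 4y) = 2·X + 4·Y = [-2, -6i, 26, 6i]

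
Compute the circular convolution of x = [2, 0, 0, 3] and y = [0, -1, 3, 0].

(x ⊛ y)[n] = Σ(m=0 to 3) x[m] · y[(n-m) mod 4]

Computing each output sample:
(x ⊛ y)[0] = -3
(x ⊛ y)[1] = 7
(x ⊛ y)[2] = 6
(x ⊛ y)[3] = 0

x ⊛ y = [-3, 7, 6, 0]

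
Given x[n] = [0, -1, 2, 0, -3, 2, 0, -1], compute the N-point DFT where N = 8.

X[k] = Σ(n=0 to 7) x[n] · ω_8^(nk)
where ω_8 = e^(-2πi/8)

Computing each X[k]:
X[0] = -1
X[1] = 0.1716-0.5858i
X[2] = -5-2i
X[3] = 5.8284+3.4142i
X[4] = -1
X[5] = 5.8284-3.4142i
X[6] = -5+2i
X[7] = 0.1716+0.5858i

X = [-1, 0.1716-0.5858i, -5-2i, 5.8284+3.4142i, -1, 5.8284-3.4142i, -5+2i, 0.1716+0.5858i]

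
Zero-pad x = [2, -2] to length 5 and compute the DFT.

Original 2-point DFT: [0, 4]
Zero-padded 5-point DFT provides frequency interpolation.

DFT_5([x, 0, ...]) = [0, 1.3820+1.9021i, 3.6180+1.1756i, 3.6180-1.1756i, 1.3820-1.9021i]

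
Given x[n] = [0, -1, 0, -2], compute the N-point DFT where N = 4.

X[k] = Σ(n=0 to 3) x[n] · ω_4^(nk)
where ω_4 = e^(-2πi/4)

Computing each X[k]:
X[0] = -3
X[1] = -1i
X[2] = 3
X[3] = 1i

X = [-3, -1i, 3, 1i]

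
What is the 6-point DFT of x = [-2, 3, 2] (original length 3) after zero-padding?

Original 3-point DFT: [3, -4.5000-0.8660i, -4.5000+0.8660i]
Zero-padded 6-point DFT provides frequency interpolation.

DFT_6([x, 0, ...]) = [3, -1.5000-4.3301i, -4.5000-0.8660i, -3, -4.5000+0.8660i, -1.5000+4.3301i]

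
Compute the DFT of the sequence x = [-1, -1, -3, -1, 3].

X[k] = Σ(n=0 to 4) x[n] · ω_5^(nk)
where ω_5 = e^(-2πi/5)

Computing each X[k]:
X[0] = -3
X[1] = 2.8541+4.9798i
X[2] = -3.8541+0.4490i
X[3] = -3.8541-0.4490i
X[4] = 2.8541-4.9798i

X = [-3, 2.8541+4.9798i, -3.8541+0.4490i, -3.8541-0.4490i, 2.8541-4.9798i]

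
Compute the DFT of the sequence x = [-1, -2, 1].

X[k] = Σ(n=0 to 2) x[n] · ω_3^(nk)
where ω_3 = e^(-2πi/3)

Computing each X[k]:
X[0] = -2
X[1] = -0.5000+2.5981i
X[2] = -0.5000-2.5981i

X = [-2, -0.5000+2.5981i, -0.5000-2.5981i]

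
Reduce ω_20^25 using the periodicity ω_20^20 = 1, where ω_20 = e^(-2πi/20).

Since ω_20^20 = 1, powers reduce modulo 20.
25 mod 20 = 5
So ω_20^25 = ω_20^5 = e^(-2πi·5/20)

ω_20^25 = ω_20^5 = -1i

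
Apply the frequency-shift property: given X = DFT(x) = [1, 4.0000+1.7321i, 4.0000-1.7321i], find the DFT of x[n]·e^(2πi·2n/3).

Modulation property: DFT(ω_3^(-2n)·x[n]) = X[(k-2) mod 3], so circularly shift X by 2 positions.

X[k-2] = [4.0000+1.7321i, 4.0000-1.7321i, 1]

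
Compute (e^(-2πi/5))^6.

Since ω_5^5 = 1, powers reduce modulo 5.
6 mod 5 = 1
So ω_5^6 = ω_5^1 = e^(-2πi·1/5)

ω_5^6 = ω_5^1 = 0.3090-0.9511i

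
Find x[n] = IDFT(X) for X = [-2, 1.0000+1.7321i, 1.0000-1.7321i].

x[n] = (1/3) Σ(k=0 to 2) X[k] · e^(2πikn/3)

Computing each x[n]:
x[0] = 0
x[1] = -2
x[2] = 0

x = [0, -2, 0]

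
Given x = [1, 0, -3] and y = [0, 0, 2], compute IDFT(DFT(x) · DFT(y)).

(x ⊛ y)[n] = Σ(m=0 to 2) x[m] · y[(n-m) mod 3]

Computing each output sample:
(x ⊛ y)[0] = 0
(x ⊛ y)[1] = -6
(x ⊛ y)[2] = 2

x ⊛ y = [0, -6, 2]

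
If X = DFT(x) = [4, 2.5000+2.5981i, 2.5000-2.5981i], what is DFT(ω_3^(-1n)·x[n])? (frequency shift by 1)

Modulation property: DFT(ω_3^(-1n)·x[n]) = X[(k-1) mod 3], so circularly shift X by 1 positions.

X[k-1] = [2.5000-2.5981i, 4, 2.5000+2.5981i]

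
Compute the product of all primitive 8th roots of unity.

The primitive 8th roots of unity are ω_8^k for k coprime to 8: k ∈ {1, 3, 5, 7}
Their product equals the constant term of the cyclotomic polynomial Φ_8(x) up to sign.
For n ≥ 3, the product of all primitive nth roots of unity is 1. (For n=1 it is 1; for n=2 it is -1.)

1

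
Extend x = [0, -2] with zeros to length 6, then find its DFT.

Original 2-point DFT: [-2, 2]
Zero-padded 6-point DFT provides frequency interpolation.

DFT_6([x, 0, ...]) = [-2, -1.0000+1.7321i, 1.0000+1.7321i, 2, 1.0000-1.7321i, -1.0000-1.7321i]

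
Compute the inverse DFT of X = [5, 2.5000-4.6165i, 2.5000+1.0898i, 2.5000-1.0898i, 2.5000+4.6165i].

x[n] = (1/5) Σ(k=0 to 4) X[k] · e^(2πikn/5)

Computing each x[n]:
x[0] = 3
x[1] = 2
x[2] = 2
x[3] = -1
x[4] = -1

x = [3, 2, 2, -1, -1]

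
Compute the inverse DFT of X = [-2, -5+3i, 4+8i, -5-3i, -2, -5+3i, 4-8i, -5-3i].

x[n] = (1/8) Σ(k=0 to 7) X[k] · e^(2πikn/8)

Computing each x[n]:
x[0] = -2
x[1] = -2
x[2] = -3
x[3] = 2
x[4] = 3
x[5] = -2
x[6] = 0
x[7] = 2

x = [-2, -2, -3, 2, 3, -2, 0, 2]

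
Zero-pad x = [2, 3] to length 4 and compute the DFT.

Original 2-point DFT: [5, -1]
Zero-padded 4-point DFT provides frequency interpolation.

DFT_4([x, 0, ...]) = [5, 2-3i, -1, 2+3i]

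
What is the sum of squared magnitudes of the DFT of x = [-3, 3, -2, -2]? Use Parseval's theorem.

Parseval: Σ|x[n]|² = (1/N)Σ|X[k]|², so Σ|X[k]|² = N·Σ|x[n]|² = 4·26.0000

Σ|X[k]|² = N·Σ|x[n]|² = 4·26.0000 = 104.0000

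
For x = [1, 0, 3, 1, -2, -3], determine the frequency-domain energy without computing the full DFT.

Parseval: Σ|x[n]|² = (1/N)Σ|X[k]|², so Σ|X[k]|² = N·Σ|x[n]|² = 6·24.0000

Σ|X[k]|² = N·Σ|x[n]|² = 6·24.0000 = 144.0000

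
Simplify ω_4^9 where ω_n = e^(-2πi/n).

Since ω_4^4 = 1, powers reduce modulo 4.
9 mod 4 = 1
So ω_4^9 = ω_4^1 = e^(-2πi·1/4)

ω_4^9 = ω_4^1 = -1i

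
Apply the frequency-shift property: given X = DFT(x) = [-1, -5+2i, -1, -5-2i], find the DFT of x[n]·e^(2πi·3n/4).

Modulation property: DFT(ω_4^(-3n)·x[n]) = X[(k-3) mod 4], so circularly shift X by 3 positions.

X[k-3] = [-5+2i, -1, -5-2i, -1]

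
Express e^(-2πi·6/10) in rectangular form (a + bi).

ω_10^6 = e^(-2πi·6/10)
= cos(-2π·6/10) + i·sin(-2π·6/10)
= cos(-12π/10) + i·sin(-12π/10)

ω_10^6 = cos(-12π/10) + i·sin(-12π/10) = -0.8090+0.5878i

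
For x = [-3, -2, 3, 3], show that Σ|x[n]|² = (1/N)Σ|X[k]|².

Time domain:
Σ|x[n]|² = |-3|² + |-2|² + |3|² + |3|² = 31.0000

Frequency domain:
(1/4)Σ|X[k]|² = (1/4)(|1|² + |-6+5i|² + |-1|² + |-6-5i|²) = (1/4)·124.0000 = 31.0000

Both sides agree, confirming Parseval's theorem.

Σ|x[n]|² = (1/N)Σ|X[k]|² = 31.0000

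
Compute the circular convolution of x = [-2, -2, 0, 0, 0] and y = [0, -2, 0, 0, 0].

(x ⊛ y)[n] = Σ(m=0 to 4) x[m] · y[(n-m) mod 5]

Computing each output sample:
(x ⊛ y)[0] = 0
(x ⊛ y)[1] = 4
(x ⊛ y)[2] = 4
(x ⊛ y)[3] = 0
(x ⊛ y)[4] = 0

x ⊛ y = [0, 4, 4, 0, 0]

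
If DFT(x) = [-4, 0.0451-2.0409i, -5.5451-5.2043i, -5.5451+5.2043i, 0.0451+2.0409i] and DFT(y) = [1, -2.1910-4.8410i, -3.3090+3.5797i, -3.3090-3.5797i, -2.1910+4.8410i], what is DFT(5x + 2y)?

By linearity: DFT(5x + 2y) = 5·DFT(x) + 2·DFT(y)
= 5·[-4, 0.0451-2.0409i, -5.5451-5.2043i, -5.5451+5.2043i, 0.0451+2.0409i] + 2·[1, -2.1910-4.8410i, -3.3090+3.5797i, -3.3090-3.5797i, -2.1910+4.8410i]

Computing element-wise:
Z[0] = 5·(-4) + 2·(1) = -18
Z[1] = 5·(0.0451-2.0409i) + 2·(-2.1910-4.8410i) = -4.1565-19.8865i
Z[2] = 5·(-5.5451-5.2043i) + 2·(-3.3090+3.5797i) = -34.3435-18.8621i
Z[3] = 5·(-5.5451+5.2043i) + 2·(-3.3090-3.5797i) = -34.3435+18.8621i
Z[4] = 5·(0.0451+2.0409i) + 2·(-2.1910+4.8410i) = -4.1565+19.8865i

DFT(5x + 2y) = 5·X + 2·Y = [-18, -4.1565-19.8865i, -34.3435-18.8621i, -34.3435+18.8621i, -4.1565+19.8865i]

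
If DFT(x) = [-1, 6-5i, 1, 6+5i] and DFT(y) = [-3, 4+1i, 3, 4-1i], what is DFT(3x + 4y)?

By linearity: DFT(3x + 4y) = 3·DFT(x) + 4·DFT(y)
= 3·[-1, 6-5i, 1, 6+5i] + 4·[-3, 4+1i, 3, 4-1i]

Computing element-wise:
Z[0] = 3·(-1) + 4·(-3) = -15
Z[1] = 3·(6-5i) + 4·(4+1i) = 34-11i
Z[2] = 3·(1) + 4·(3) = 15
Z[3] = 3·(6+5i) + 4·(4-1i) = 34+11i

DFT(3x + 4y) = 3·X + 4·Y = [-15, 34-11i, 15, 34+11i]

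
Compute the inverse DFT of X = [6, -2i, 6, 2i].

x[n] = (1/4) Σ(k=0 to 3) X[k] · e^(2πikn/4)

Computing each x[n]:
x[0] = 3
x[1] = 1
x[2] = 3
x[3] = -1

x = [3, 1, 3, -1]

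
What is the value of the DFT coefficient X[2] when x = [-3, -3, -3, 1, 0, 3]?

X[2] = Σ(n=0 to 5) x[n] · ω_6^(2n) where ω_6 = e^(-2πi/6)
= (-3)·ω_6^0 + (-3)·ω_6^2 + (-3)·ω_6^4 + (1)·ω_6^6 + (0)·ω_6^8 + (3)·ω_6^10

X[2] = -0.5000+2.5981i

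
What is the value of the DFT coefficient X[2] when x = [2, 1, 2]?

X[2] = Σ(n=0 to 2) x[n] · ω_3^(2n) where ω_3 = e^(-2πi/3)
= (2)·ω_3^0 + (1)·ω_3^2 + (2)·ω_3^4

X[2] = 0.5000-0.8660i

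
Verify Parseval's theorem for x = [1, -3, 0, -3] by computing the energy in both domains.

Time domain:
Σ|x[n]|² = |1|² + |-3|² + |0|² + |-3|² = 19.0000

Frequency domain:
(1/4)Σ|X[k]|² = (1/4)(|-5|² + |1|² + |7|² + |1|²) = (1/4)·76.0000 = 19.0000

Both sides agree, confirming Parseval's theorem.

Σ|x[n]|² = (1/N)Σ|X[k]|² = 19.0000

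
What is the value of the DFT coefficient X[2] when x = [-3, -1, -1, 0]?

X[2] = Σ(n=0 to 3) x[n] · ω_4^(2n) where ω_4 = e^(-2πi/4)
= (-3)·ω_4^0 + (-1)·ω_4^2 + (-1)·ω_4^4 + (0)·ω_4^6

X[2] = -3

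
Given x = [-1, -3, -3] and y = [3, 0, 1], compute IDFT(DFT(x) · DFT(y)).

(x ⊛ y)[n] = Σ(m=0 to 2) x[m] · y[(n-m) mod 3]

Computing each output sample:
(x ⊛ y)[0] = -6
(x ⊛ y)[1] = -12
(x ⊛ y)[2] = -10

x ⊛ y = [-6, -12, -10]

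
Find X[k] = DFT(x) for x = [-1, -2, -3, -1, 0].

X[k] = Σ(n=0 to 4) x[n] · ω_5^(nk)
where ω_5 = e^(-2πi/5)

Computing each X[k]:
X[0] = -7
X[1] = 1.6180+3.0777i
X[2] = -0.6180-0.7265i
X[3] = -0.6180+0.7265i
X[4] = 1.6180-3.0777i

X = [-7, 1.6180+3.0777i, -0.6180-0.7265i, -0.6180+0.7265i, 1.6180-3.0777i]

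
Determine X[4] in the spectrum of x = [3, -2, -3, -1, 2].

X[4] = Σ(n=0 to 4) x[n] · ω_5^(4n) where ω_5 = e^(-2πi/5)
= (3)·ω_5^0 + (-2)·ω_5^4 + (-3)·ω_5^8 + (-1)·ω_5^12 + (2)·ω_5^16

X[4] = 6.2361-4.9798i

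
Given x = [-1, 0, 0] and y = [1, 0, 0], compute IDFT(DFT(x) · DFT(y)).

(x ⊛ y)[n] = Σ(m=0 to 2) x[m] · y[(n-m) mod 3]

Computing each output sample:
(x ⊛ y)[0] = -1
(x ⊛ y)[1] = 0
(x ⊛ y)[2] = 0

x ⊛ y = [-1, 0, 0]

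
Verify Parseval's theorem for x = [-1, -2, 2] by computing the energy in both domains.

Time domain:
Σ|x[n]|² = |-1|² + |-2|² + |2|² = 9.0000

Frequency domain:
(1/3)Σ|X[k]|² = (1/3)(|-1|² + |-1.0000+3.4641i|² + |-1.0000-3.4641i|²) = (1/3)·27.0000 = 9.0000

Both sides agree, confirming Parseval's theorem.

Σ|x[n]|² = (1/N)Σ|X[k]|² = 9.0000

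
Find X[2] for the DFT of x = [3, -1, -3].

X[2] = Σ(n=0 to 2) x[n] · ω_3^(2n) where ω_3 = e^(-2πi/3)
= (3)·ω_3^0 + (-1)·ω_3^2 + (-3)·ω_3^4

X[2] = 5.0000+1.7321i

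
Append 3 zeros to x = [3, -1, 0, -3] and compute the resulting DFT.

Original 4-point DFT: [-1, 3-2i, 7, 3+2i]
Zero-padded 7-point DFT provides frequency interpolation.

DFT_7([x, 0, ...]) = [-1, 5.0794+2.0835i, 1.3521-1.3706i, 4.5685+3.3587i, 4.5685-3.3587i, 1.3521+1.3706i, 5.0794-2.0835i]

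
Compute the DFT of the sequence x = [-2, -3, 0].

X[k] = Σ(n=0 to 2) x[n] · ω_3^(nk)
where ω_3 = e^(-2πi/3)

Computing each X[k]:
X[0] = -5
X[1] = -0.5000+2.5981i
X[2] = -0.5000-2.5981i

X = [-5, -0.5000+2.5981i, -0.5000-2.5981i]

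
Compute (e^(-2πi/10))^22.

Since ω_10^10 = 1, powers reduce modulo 10.
22 mod 10 = 2
So ω_10^22 = ω_10^2 = e^(-2πi·2/10)

ω_10^22 = ω_10^2 = 0.3090-0.9511i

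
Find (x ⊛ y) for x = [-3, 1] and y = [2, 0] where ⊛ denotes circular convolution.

(x ⊛ y)[n] = Σ(m=0 to 1) x[m] · y[(n-m) mod 2]

Computing each output sample:
(x ⊛ y)[0] = -6
(x ⊛ y)[1] = 2

x ⊛ y = [-6, 2]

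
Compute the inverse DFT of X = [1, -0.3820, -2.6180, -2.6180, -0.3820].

x[n] = (1/5) Σ(k=0 to 4) X[k] · e^(2πikn/5)

Computing each x[n]:
x[0] = -1
x[1] = 1
x[2] = 0
x[3] = 0
x[4] = 1

x = [-1, 1, 0, 0, 1]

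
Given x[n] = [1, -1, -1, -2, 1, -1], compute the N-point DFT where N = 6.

X[k] = Σ(n=0 to 5) x[n] · ω_6^(nk)
where ω_6 = e^(-2πi/6)

Computing each X[k]:
X[0] = -3
X[1] = 2.0000+1.7321i
X[2] = -1.7321i
X[3] = 5
X[4] = 1.7321i
X[5] = 2.0000-1.7321i

X = [-3, 2.0000+1.7321i, -1.7321i, 5, 1.7321i, 2.0000-1.7321i]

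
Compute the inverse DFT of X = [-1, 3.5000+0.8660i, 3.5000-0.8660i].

x[n] = (1/3) Σ(k=0 to 2) X[k] · e^(2πikn/3)

Computing each x[n]:
x[0] = 2
x[1] = -2
x[2] = -1

x = [2, -2, -1]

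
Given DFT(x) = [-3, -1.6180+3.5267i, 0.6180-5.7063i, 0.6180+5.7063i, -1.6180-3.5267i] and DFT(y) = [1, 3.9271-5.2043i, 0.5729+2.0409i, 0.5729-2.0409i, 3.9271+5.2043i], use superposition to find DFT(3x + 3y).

By linearity: DFT(3x + 3y) = 3·DFT(x) + 3·DFT(y)
= 3·[-3, -1.6180+3.5267i, 0.6180-5.7063i, 0.6180+5.7063i, -1.6180-3.5267i] + 3·[1, 3.9271-5.2043i, 0.5729+2.0409i, 0.5729-2.0409i, 3.9271+5.2043i]

Computing element-wise:
Z[0] = 3·(-3) + 3·(1) = -6
Z[1] = 3·(-1.6180+3.5267i) + 3·(3.9271-5.2043i) = 6.9273-5.0328i
Z[2] = 3·(0.6180-5.7063i) + 3·(0.5729+2.0409i) = 3.5727-10.9962i
Z[3] = 3·(0.6180+5.7063i) + 3·(0.5729-2.0409i) = 3.5727+10.9962i
Z[4] = 3·(-1.6180-3.5267i) + 3·(3.9271+5.2043i) = 6.9273+5.0328i

DFT(3x + 3y) = 3·X + 3·Y = [-6, 6.9273-5.0328i, 3.5727-10.9962i, 3.5727+10.9962i, 6.9273+5.0328i]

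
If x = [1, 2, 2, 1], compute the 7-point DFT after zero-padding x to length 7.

Original 4-point DFT: [6, -1-1i, 0, -1+1i]
Zero-padded 7-point DFT provides frequency interpolation.

DFT_7([x, 0, ...]) = [6, 0.9010-3.9474i, -0.6235-0.3003i, 0.2225-0.2790i, 0.2225+0.2790i, -0.6235+0.3003i, 0.9010+3.9474i]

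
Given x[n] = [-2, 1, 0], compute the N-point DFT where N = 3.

X[k] = Σ(n=0 to 2) x[n] · ω_3^(nk)
where ω_3 = e^(-2πi/3)

Computing each X[k]:
X[0] = -1
X[1] = -2.5000-0.8660i
X[2] = -2.5000+0.8660i

X = [-1, -2.5000-0.8660i, -2.5000+0.8660i]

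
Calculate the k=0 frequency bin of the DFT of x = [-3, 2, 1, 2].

X[0] = Σ(n=0 to 3) x[n] · ω_4^0 = Σ x[n]
= (-3) + (2) + (1) + (2)

X[0] = 2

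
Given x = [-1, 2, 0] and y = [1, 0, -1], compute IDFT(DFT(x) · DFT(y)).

(x ⊛ y)[n] = Σ(m=0 to 2) x[m] · y[(n-m) mod 3]

Computing each output sample:
(x ⊛ y)[0] = -3
(x ⊛ y)[1] = 2
(x ⊛ y)[2] = 1

x ⊛ y = [-3, 2, 1]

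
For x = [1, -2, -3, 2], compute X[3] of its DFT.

X[3] = Σ(n=0 to 3) x[n] · ω_4^(3n) where ω_4 = e^(-2πi/4)
= (1)·ω_4^0 + (-2)·ω_4^3 + (-3)·ω_4^6 + (2)·ω_4^9

X[3] = 4-4i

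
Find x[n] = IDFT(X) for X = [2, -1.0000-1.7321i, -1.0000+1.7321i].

x[n] = (1/3) Σ(k=0 to 2) X[k] · e^(2πikn/3)

Computing each x[n]:
x[0] = 0
x[1] = 2
x[2] = 0

x = [0, 2, 0]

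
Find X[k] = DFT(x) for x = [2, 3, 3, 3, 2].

X[k] = Σ(n=0 to 4) x[n] · ω_5^(nk)
where ω_5 = e^(-2πi/5)

Computing each X[k]:
X[0] = 13
X[1] = -1.3090-0.9511i
X[2] = -0.1910-0.5878i
X[3] = -0.1910+0.5878i
X[4] = -1.3090+0.9511i

X = [13, -1.3090-0.9511i, -0.1910-0.5878i, -0.1910+0.5878i, -1.3090+0.9511i]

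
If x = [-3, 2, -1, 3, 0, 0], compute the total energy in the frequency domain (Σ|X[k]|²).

Parseval: Σ|x[n]|² = (1/N)Σ|X[k]|², so Σ|X[k]|² = N·Σ|x[n]|² = 6·23.0000

Σ|X[k]|² = N·Σ|x[n]|² = 6·23.0000 = 138.0000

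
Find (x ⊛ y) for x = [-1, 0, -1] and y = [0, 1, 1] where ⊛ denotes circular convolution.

(x ⊛ y)[n] = Σ(m=0 to 2) x[m] · y[(n-m) mod 3]

Computing each output sample:
(x ⊛ y)[0] = -1
(x ⊛ y)[1] = -2
(x ⊛ y)[2] = -1

x ⊛ y = [-1, -2, -1]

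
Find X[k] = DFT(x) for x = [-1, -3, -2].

X[k] = Σ(n=0 to 2) x[n] · ω_3^(nk)
where ω_3 = e^(-2πi/3)

Computing each X[k]:
X[0] = -6
X[1] = 1.5000+0.8660i
X[2] = 1.5000-0.8660i

X = [-6, 1.5000+0.8660i, 1.5000-0.8660i]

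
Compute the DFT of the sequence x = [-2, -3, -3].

X[k] = Σ(n=0 to 2) x[n] · ω_3^(nk)
where ω_3 = e^(-2πi/3)

Computing each X[k]:
X[0] = -8
X[1] = 1
X[2] = 1

X = [-8, 1, 1]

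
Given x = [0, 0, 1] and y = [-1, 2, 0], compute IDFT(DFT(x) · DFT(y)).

(x ⊛ y)[n] = Σ(m=0 to 2) x[m] · y[(n-m) mod 3]

Computing each output sample:
(x ⊛ y)[0] = 2
(x ⊛ y)[1] = 0
(x ⊛ y)[2] = -1

x ⊛ y = [2, 0, -1]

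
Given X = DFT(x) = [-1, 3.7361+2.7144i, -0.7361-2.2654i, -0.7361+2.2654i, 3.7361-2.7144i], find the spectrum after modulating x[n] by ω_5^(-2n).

Modulation property: DFT(ω_5^(-2n)·x[n]) = X[(k-2) mod 5], so circularly shift X by 2 positions.

X[k-2] = [-0.7361+2.2654i, 3.7361-2.7144i, -1, 3.7361+2.7144i, -0.7361-2.2654i]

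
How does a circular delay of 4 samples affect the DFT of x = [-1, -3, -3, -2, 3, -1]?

Time shift by 4: X_shifted[k] = ω_6^(4k) · X[k]
Shifted x = [-3, -2, 3, -1, -1, -3]

DFT(x[n-4]) = [-7, -5.5000-4.3301i, -2.5000+2.5981i, 5, -2.5000-2.5981i, -5.5000+4.3301i]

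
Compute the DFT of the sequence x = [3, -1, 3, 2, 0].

X[k] = Σ(n=0 to 4) x[n] · ω_5^(nk)
where ω_5 = e^(-2πi/5)

Computing each X[k]:
X[0] = 7
X[1] = -1.3541+0.3633i
X[2] = 5.3541+1.5388i
X[3] = 5.3541-1.5388i
X[4] = -1.3541-0.3633i

X = [7, -1.3541+0.3633i, 5.3541+1.5388i, 5.3541-1.5388i, -1.3541-0.3633i]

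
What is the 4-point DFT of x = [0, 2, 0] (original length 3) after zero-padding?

Original 3-point DFT: [2, -1.0000-1.7321i, -1.0000+1.7321i]
Zero-padded 4-point DFT provides frequency interpolation.

DFT_4([x, 0, ...]) = [2, -2i, -2, 2i]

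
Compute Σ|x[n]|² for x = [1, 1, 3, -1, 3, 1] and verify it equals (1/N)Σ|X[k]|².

Time domain:
Σ|x[n]|² = |1|² + |1|² + |3|² + |-1|² + |3|² + |1|² = 22.0000

Frequency domain:
(1/6)Σ|X[k]|² = (1/6)(|8|² + |0|² + |-4|² + |6|² + |-4|² + |0|²) = (1/6)·132.0000 = 22.0000

Both sides agree, confirming Parseval's theorem.

Σ|x[n]|² = (1/N)Σ|X[k]|² = 22.0000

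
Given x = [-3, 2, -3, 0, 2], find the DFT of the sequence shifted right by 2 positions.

Time shift by 2: X_shifted[k] = ω_5^(2k) · X[k]
Shifted x = [0, 2, -3, 2, -3]

DFT(x[n-2]) = [-2, 0.5000-1.8164i, 0.5000-7.6942i, 0.5000+7.6942i, 0.5000+1.8164i]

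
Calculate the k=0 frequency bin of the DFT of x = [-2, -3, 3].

X[0] = Σ(n=0 to 2) x[n] · ω_3^0 = Σ x[n]
= (-2) + (-3) + (3)

X[0] = -2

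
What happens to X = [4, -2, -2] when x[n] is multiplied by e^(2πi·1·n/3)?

Modulation property: DFT(ω_3^(-1n)·x[n]) = X[(k-1) mod 3], so circularly shift X by 1 positions.

X[k-1] = [-2, 4, -2]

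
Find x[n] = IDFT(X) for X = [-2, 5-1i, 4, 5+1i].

x[n] = (1/4) Σ(k=0 to 3) X[k] · e^(2πikn/4)

Computing each x[n]:
x[0] = 3
x[1] = -1
x[2] = -2
x[3] = -2

x = [3, -1, -2, -2]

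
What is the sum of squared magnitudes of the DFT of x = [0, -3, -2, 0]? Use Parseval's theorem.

Parseval: Σ|x[n]|² = (1/N)Σ|X[k]|², so Σ|X[k]|² = N·Σ|x[n]|² = 4·13.0000

Σ|X[k]|² = N·Σ|x[n]|² = 4·13.0000 = 52.0000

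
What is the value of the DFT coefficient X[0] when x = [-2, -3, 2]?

X[0] = Σ(n=0 to 2) x[n] · ω_3^0 = Σ x[n]
= (-2) + (-3) + (2)

X[0] = -3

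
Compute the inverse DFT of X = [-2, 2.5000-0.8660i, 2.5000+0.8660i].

x[n] = (1/3) Σ(k=0 to 2) X[k] · e^(2πikn/3)

Computing each x[n]:
x[0] = 1
x[1] = -1
x[2] = -2

x = [1, -1, -2]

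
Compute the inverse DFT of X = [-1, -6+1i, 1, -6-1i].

x[n] = (1/4) Σ(k=0 to 3) X[k] · e^(2πikn/4)

Computing each x[n]:
x[0] = -3
x[1] = -1
x[2] = 3
x[3] = 0

x = [-3, -1, 3, 0]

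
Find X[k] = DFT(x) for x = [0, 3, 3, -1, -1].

X[k] = Σ(n=0 to 4) x[n] · ω_5^(nk)
where ω_5 = e^(-2πi/5)

Computing each X[k]:
X[0] = 4
X[1] = -1.0000-6.1554i
X[2] = -1.0000+1.4531i
X[3] = -1.0000-1.4531i
X[4] = -1.0000+6.1554i

X = [4, -1.0000-6.1554i, -1.0000+1.4531i, -1.0000-1.4531i, -1.0000+6.1554i]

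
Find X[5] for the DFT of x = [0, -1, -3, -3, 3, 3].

X[5] = Σ(n=0 to 5) x[n] · ω_6^(5n) where ω_6 = e^(-2πi/6)
= (0)·ω_6^0 + (-1)·ω_6^5 + (-3)·ω_6^10 + (-3)·ω_6^15 + (3)·ω_6^20 + (3)·ω_6^25

X[5] = 4.0000-8.6603i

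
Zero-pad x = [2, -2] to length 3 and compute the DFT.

Original 2-point DFT: [0, 4]
Zero-padded 3-point DFT provides frequency interpolation.

DFT_3([x, 0, ...]) = [0, 3.0000+1.7321i, 3.0000-1.7321i]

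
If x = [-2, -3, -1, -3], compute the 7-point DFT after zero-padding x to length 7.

Original 4-point DFT: [-9, -1, 3, -1]
Zero-padded 7-point DFT provides frequency interpolation.

DFT_7([x, 0, ...]) = [-9, -0.9450+4.6221i, -2.3019+0.1454i, 0.7470+3.4446i, 0.7470-3.4446i, -2.3019-0.1454i, -0.9450-4.6221i]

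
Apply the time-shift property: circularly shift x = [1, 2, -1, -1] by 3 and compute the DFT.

Time shift by 3: X_shifted[k] = ω_4^(3k) · X[k]
Shifted x = [2, -1, -1, 1]

DFT(x[n-3]) = [1, 3+2i, 1, 3-2i]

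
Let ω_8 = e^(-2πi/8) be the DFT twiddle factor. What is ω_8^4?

ω_8^4 = e^(-2πi·4/8)
= cos(-2π·4/8) + i·sin(-2π·4/8)
= cos(-8π/8) + i·sin(-8π/8)

ω_8^4 = cos(-8π/8) + i·sin(-8π/8) = -1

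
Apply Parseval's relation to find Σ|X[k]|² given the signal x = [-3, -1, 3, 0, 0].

Parseval: Σ|x[n]|² = (1/N)Σ|X[k]|², so Σ|X[k]|² = N·Σ|x[n]|² = 5·19.0000

Σ|X[k]|² = N·Σ|x[n]|² = 5·19.0000 = 95.0000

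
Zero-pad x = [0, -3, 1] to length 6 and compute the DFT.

Original 3-point DFT: [-2, 1.0000+3.4641i, 1.0000-3.4641i]
Zero-padded 6-point DFT provides frequency interpolation.

DFT_6([x, 0, ...]) = [-2, -2.0000+1.7321i, 1.0000+3.4641i, 4, 1.0000-3.4641i, -2.0000-1.7321i]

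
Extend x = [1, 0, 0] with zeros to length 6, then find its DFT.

Original 3-point DFT: [1, 1, 1]
Zero-padded 6-point DFT provides frequency interpolation.

DFT_6([x, 0, ...]) = [1, 1, 1, 1, 1, 1]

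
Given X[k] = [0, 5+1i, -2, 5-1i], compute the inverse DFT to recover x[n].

x[n] = (1/4) Σ(k=0 to 3) X[k] · e^(2πikn/4)

Computing each x[n]:
x[0] = 2
x[1] = 0
x[2] = -3
x[3] = 1

x = [2, 0, -3, 1]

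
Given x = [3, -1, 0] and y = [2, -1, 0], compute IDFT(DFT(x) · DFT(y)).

(x ⊛ y)[n] = Σ(m=0 to 2) x[m] · y[(n-m) mod 3]

Computing each output sample:
(x ⊛ y)[0] = 6
(x ⊛ y)[1] = -5
(x ⊛ y)[2] = 1

x ⊛ y = [6, -5, 1]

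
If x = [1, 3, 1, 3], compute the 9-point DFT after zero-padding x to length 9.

Original 4-point DFT: [8, 0, -4, 0]
Zero-padded 9-point DFT provides frequency interpolation.

DFT_9([x, 0, ...]) = [8, 1.9718-5.5112i, -0.9187-0.6984i, 2.0000-1.7321i, -2.5530-2.9813i, -2.5530+2.9813i, 2.0000+1.7321i, -0.9187+0.6984i, 1.9718+5.5112i]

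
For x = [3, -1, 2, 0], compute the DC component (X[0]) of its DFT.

X[0] = Σ(n=0 to 3) x[n] · ω_4^0 = Σ x[n]
= (3) + (-1) + (2) + (0)

X[0] = 4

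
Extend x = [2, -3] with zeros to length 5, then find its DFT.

Original 2-point DFT: [-1, 5]
Zero-padded 5-point DFT provides frequency interpolation.

DFT_5([x, 0, ...]) = [-1, 1.0729+2.8532i, 4.4271+1.7634i, 4.4271-1.7634i, 1.0729-2.8532i]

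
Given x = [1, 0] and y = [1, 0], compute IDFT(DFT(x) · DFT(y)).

(x ⊛ y)[n] = Σ(m=0 to 1) x[m] · y[(n-m) mod 2]

Computing each output sample:
(x ⊛ y)[0] = 1
(x ⊛ y)[1] = 0

x ⊛ y = [1, 0]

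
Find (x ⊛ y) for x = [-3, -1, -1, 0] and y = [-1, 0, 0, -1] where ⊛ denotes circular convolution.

(x ⊛ y)[n] = Σ(m=0 to 3) x[m] · y[(n-m) mod 4]

Computing each output sample:
(x ⊛ y)[0] = 4
(x ⊛ y)[1] = 2
(x ⊛ y)[2] = 1
(x ⊛ y)[3] = 3

x ⊛ y = [4, 2, 1, 3]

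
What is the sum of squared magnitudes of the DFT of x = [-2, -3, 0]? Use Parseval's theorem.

Parseval: Σ|x[n]|² = (1/N)Σ|X[k]|², so Σ|X[k]|² = N·Σ|x[n]|² = 3·13.0000

Σ|X[k]|² = N·Σ|x[n]|² = 3·13.0000 = 39.0000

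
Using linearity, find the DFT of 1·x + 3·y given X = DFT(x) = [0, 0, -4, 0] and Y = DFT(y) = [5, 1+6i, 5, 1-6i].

By linearity: DFT(1x + 3y) = 1·DFT(x) + 3·DFT(y)
= 1·[0, 0, -4, 0] + 3·[5, 1+6i, 5, 1-6i]

Computing element-wise:
Z[0] = 1·(0) + 3·(5) = 15
Z[1] = 1·(0) + 3·(1+6i) = 3+18i
Z[2] = 1·(-4) + 3·(5) = 11
Z[3] = 1·(0) + 3·(1-6i) = 3-18i

DFT(1x + 3y) = 1·X + 3·Y = [15, 3+18i, 11, 3-18i]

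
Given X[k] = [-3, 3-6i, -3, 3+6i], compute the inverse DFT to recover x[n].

x[n] = (1/4) Σ(k=0 to 3) X[k] · e^(2πikn/4)

Computing each x[n]:
x[0] = 0
x[1] = 3
x[2] = -3
x[3] = -3

x = [0, 3, -3, -3]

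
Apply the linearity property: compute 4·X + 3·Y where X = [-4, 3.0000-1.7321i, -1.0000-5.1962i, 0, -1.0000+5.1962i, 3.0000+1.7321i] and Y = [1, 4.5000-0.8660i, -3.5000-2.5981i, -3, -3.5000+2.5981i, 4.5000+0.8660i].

By linearity: DFT(4x + 3y) = 4·DFT(x) + 3·DFT(y)
= 4·[-4, 3.0000-1.7321i, -1.0000-5.1962i, 0, -1.0000+5.1962i, 3.0000+1.7321i] + 3·[1, 4.5000-0.8660i, -3.5000-2.5981i, -3, -3.5000+2.5981i, 4.5000+0.8660i]

Computing element-wise:
Z[0] = 4·(-4) + 3·(1) = -13
Z[1] = 4·(3.0000-1.7321i) + 3·(4.5000-0.8660i) = 25.5000-9.5264i
Z[2] = 4·(-1.0000-5.1962i) + 3·(-3.5000-2.5981i) = -14.5000-28.5791i
Z[3] = 4·(0) + 3·(-3) = -9
Z[4] = 4·(-1.0000+5.1962i) + 3·(-3.5000+2.5981i) = -14.5000+28.5791i
Z[5] = 4·(3.0000+1.7321i) + 3·(4.5000+0.8660i) = 25.5000+9.5264i

DFT(4x + 3y) = 4·X + 3·Y = [-13, 25.5000-9.5264i, -14.5000-28.5791i, -9, -14.5000+28.5791i, 25.5000+9.5264i]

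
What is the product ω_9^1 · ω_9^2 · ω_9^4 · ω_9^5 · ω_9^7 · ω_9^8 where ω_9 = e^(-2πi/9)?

The primitive 9th roots of unity are ω_9^k for k coprime to 9: k ∈ {1, 2, 4, 5, 7, 8}
Their product equals the constant term of the cyclotomic polynomial Φ_9(x) up to sign.
For n ≥ 3, the product of all primitive nth roots of unity is 1. (For n=1 it is 1; for n=2 it is -1.)

1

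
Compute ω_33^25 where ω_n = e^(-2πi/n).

ω_33^25 = e^(-2πi·25/33)
= cos(-2π·25/33) + i·sin(-2π·25/33)
= cos(-50π/33) + i·sin(-50π/33)

ω_33^25 = cos(-50π/33) + i·sin(-50π/33) = 0.0476+0.9989i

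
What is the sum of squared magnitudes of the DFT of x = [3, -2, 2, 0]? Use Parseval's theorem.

Parseval: Σ|x[n]|² = (1/N)Σ|X[k]|², so Σ|X[k]|² = N·Σ|x[n]|² = 4·17.0000

Σ|X[k]|² = N·Σ|x[n]|² = 4·17.0000 = 68.0000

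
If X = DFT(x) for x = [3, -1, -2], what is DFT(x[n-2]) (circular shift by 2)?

Time shift by 2: X_shifted[k] = ω_3^(2k) · X[k]
Shifted x = [-1, -2, 3]

DFT(x[n-2]) = [0, -1.5000+4.3301i, -1.5000-4.3301i]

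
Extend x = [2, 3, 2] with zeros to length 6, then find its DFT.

Original 3-point DFT: [7, -0.5000-0.8660i, -0.5000+0.8660i]
Zero-padded 6-point DFT provides frequency interpolation.

DFT_6([x, 0, ...]) = [7, 2.5000-4.3301i, -0.5000-0.8660i, 1, -0.5000+0.8660i, 2.5000+4.3301i]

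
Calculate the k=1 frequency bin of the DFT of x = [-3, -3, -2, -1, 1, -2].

X[1] = Σ(n=0 to 5) x[n] · ω_6^(1n) where ω_6 = e^(-2πi/6)
= (-3)·ω_6^0 + (-3)·ω_6^1 + (-2)·ω_6^2 + (-1)·ω_6^3 + (1)·ω_6^4 + (-2)·ω_6^5

X[1] = -4.0000+3.4641i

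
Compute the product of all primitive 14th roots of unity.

The primitive 14th roots of unity are ω_14^k for k coprime to 14: k ∈ {1, 3, 5, 9, 11, 13}
Their product equals the constant term of the cyclotomic polynomial Φ_14(x) up to sign.
For n ≥ 3, the product of all primitive nth roots of unity is 1. (For n=1 it is 1; for n=2 it is -1.)

1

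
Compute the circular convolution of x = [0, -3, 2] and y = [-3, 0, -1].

(x ⊛ y)[n] = Σ(m=0 to 2) x[m] · y[(n-m) mod 3]

Computing each output sample:
(x ⊛ y)[0] = 3
(x ⊛ y)[1] = 7
(x ⊛ y)[2] = -6

x ⊛ y = [3, 7, -6]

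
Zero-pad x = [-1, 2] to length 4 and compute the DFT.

Original 2-point DFT: [1, -3]
Zero-padded 4-point DFT provides frequency interpolation.

DFT_4([x, 0, ...]) = [1, -1-2i, -3, -1+2i]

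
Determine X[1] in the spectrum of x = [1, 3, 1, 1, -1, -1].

X[1] = Σ(n=0 to 5) x[n] · ω_6^(1n) where ω_6 = e^(-2πi/6)
= (1)·ω_6^0 + (3)·ω_6^1 + (1)·ω_6^2 + (1)·ω_6^3 + (-1)·ω_6^4 + (-1)·ω_6^5

X[1] = 1.0000-5.1962i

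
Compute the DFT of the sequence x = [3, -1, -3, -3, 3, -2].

X[k] = Σ(n=0 to 5) x[n] · ω_6^(nk)
where ω_6 = e^(-2πi/6)

Computing each X[k]:
X[0] = -3
X[1] = 4.5000+4.3301i
X[2] = 1.5000-6.0622i
X[3] = 9
X[4] = 1.5000+6.0622i
X[5] = 4.5000-4.3301i

X = [-3, 4.5000+4.3301i, 1.5000-6.0622i, 9, 1.5000+6.0622i, 4.5000-4.3301i]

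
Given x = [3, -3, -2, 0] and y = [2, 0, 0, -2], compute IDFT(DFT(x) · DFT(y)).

(x ⊛ y)[n] = Σ(m=0 to 3) x[m] · y[(n-m) mod 4]

Computing each output sample:
(x ⊛ y)[0] = 12
(x ⊛ y)[1] = -2
(x ⊛ y)[2] = -4
(x ⊛ y)[3] = -6

x ⊛ y = [12, -2, -4, -6]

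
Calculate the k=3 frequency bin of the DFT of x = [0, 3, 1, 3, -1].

X[3] = Σ(n=0 to 4) x[n] · ω_5^(3n) where ω_5 = e^(-2πi/5)
= (0)·ω_5^0 + (3)·ω_5^3 + (1)·ω_5^6 + (3)·ω_5^9 + (-1)·ω_5^12

X[3] = -0.3820+4.2533i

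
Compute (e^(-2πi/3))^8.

Since ω_3^3 = 1, powers reduce modulo 3.
8 mod 3 = 2
So ω_3^8 = ω_3^2 = e^(-2πi·2/3)

ω_3^8 = ω_3^2 = -0.5000+0.8660i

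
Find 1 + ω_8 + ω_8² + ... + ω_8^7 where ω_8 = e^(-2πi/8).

Sum of all nth roots of unity equals 0 for n > 1 (geometric series with r ≠ 1).

0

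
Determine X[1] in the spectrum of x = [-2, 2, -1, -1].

X[1] = Σ(n=0 to 3) x[n] · ω_4^(1n) where ω_4 = e^(-2πi/4)
= (-2)·ω_4^0 + (2)·ω_4^1 + (-1)·ω_4^2 + (-1)·ω_4^3

X[1] = -1-3i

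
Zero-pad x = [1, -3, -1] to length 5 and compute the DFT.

Original 3-point DFT: [-3, 3.0000+1.7321i, 3.0000-1.7321i]
Zero-padded 5-point DFT provides frequency interpolation.

DFT_5([x, 0, ...]) = [-3, 0.8820+3.4410i, 3.1180+0.8123i, 3.1180-0.8123i, 0.8820-3.4410i]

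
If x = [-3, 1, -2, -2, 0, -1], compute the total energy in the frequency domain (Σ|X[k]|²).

Parseval: Σ|x[n]|² = (1/N)Σ|X[k]|², so Σ|X[k]|² = N·Σ|x[n]|² = 6·19.0000

Σ|X[k]|² = N·Σ|x[n]|² = 6·19.0000 = 114.0000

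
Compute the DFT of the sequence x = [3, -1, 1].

X[k] = Σ(n=0 to 2) x[n] · ω_3^(nk)
where ω_3 = e^(-2πi/3)

Computing each X[k]:
X[0] = 3
X[1] = 3.0000+1.7321i
X[2] = 3.0000-1.7321i

X = [3, 3.0000+1.7321i, 3.0000-1.7321i]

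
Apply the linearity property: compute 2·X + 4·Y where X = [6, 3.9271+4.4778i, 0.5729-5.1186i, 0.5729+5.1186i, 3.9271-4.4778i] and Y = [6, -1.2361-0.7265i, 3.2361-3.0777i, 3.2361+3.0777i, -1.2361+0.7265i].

By linearity: DFT(2x + 4y) = 2·DFT(x) + 4·DFT(y)
= 2·[6, 3.9271+4.4778i, 0.5729-5.1186i, 0.5729+5.1186i, 3.9271-4.4778i] + 4·[6, -1.2361-0.7265i, 3.2361-3.0777i, 3.2361+3.0777i, -1.2361+0.7265i]

Computing element-wise:
Z[0] = 2·(6) + 4·(6) = 36
Z[1] = 2·(3.9271+4.4778i) + 4·(-1.2361-0.7265i) = 2.9098+6.0496i
Z[2] = 2·(0.5729-5.1186i) + 4·(3.2361-3.0777i) = 14.0902-22.5480i
Z[3] = 2·(0.5729+5.1186i) + 4·(3.2361+3.0777i) = 14.0902+22.5480i
Z[4] = 2·(3.9271-4.4778i) + 4·(-1.2361+0.7265i) = 2.9098-6.0496i

DFT(2x + 4y) = 2·X + 4·Y = [36, 2.9098+6.0496i, 14.0902-22.5480i, 14.0902+22.5480i, 2.9098-6.0496i]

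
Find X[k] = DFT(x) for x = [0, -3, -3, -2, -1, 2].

X[k] = Σ(n=0 to 5) x[n] · ω_6^(nk)
where ω_6 = e^(-2πi/6)

Computing each X[k]:
X[0] = -7
X[1] = 3.5000+6.0622i
X[2] = 0.5000+2.5981i
X[3] = -1
X[4] = 0.5000-2.5981i
X[5] = 3.5000-6.0622i

X = [-7, 3.5000+6.0622i, 0.5000+2.5981i, -1, 0.5000-2.5981i, 3.5000-6.0622i]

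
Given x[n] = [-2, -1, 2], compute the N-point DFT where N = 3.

X[k] = Σ(n=0 to 2) x[n] · ω_3^(nk)
where ω_3 = e^(-2πi/3)

Computing each X[k]:
X[0] = -1
X[1] = -2.5000+2.5981i
X[2] = -2.5000-2.5981i

X = [-1, -2.5000+2.5981i, -2.5000-2.5981i]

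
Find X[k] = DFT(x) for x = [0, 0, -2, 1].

X[k] = Σ(n=0 to 3) x[n] · ω_4^(nk)
where ω_4 = e^(-2πi/4)

Computing each X[k]:
X[0] = -1
X[1] = 2+1i
X[2] = -3
X[3] = 2-1i

X = [-1, 2+1i, -3, 2-1i]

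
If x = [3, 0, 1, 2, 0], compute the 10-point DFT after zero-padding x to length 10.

Original 5-point DFT: [6, 0.5729+0.5878i, 3.9271-0.9511i, 3.9271+0.9511i, 0.5729-0.5878i]
Zero-padded 10-point DFT provides frequency interpolation.

DFT_10([x, 0, ...]) = [6, 2.6910-2.8532i, 0.5729+0.5878i, 3.8090+1.7634i, 3.9271-0.9511i, 2, 3.9271+0.9511i, 3.8090-1.7634i, 0.5729-0.5878i, 2.6910+2.8532i]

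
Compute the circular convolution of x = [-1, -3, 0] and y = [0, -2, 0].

(x ⊛ y)[n] = Σ(m=0 to 2) x[m] · y[(n-m) mod 3]

Computing each output sample:
(x ⊛ y)[0] = 0
(x ⊛ y)[1] = 2
(x ⊛ y)[2] = 6

x ⊛ y = [0, 2, 6]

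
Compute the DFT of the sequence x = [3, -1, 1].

X[k] = Σ(n=0 to 2) x[n] · ω_3^(nk)
where ω_3 = e^(-2πi/3)

Computing each X[k]:
X[0] = 3
X[1] = 3.0000+1.7321i
X[2] = 3.0000-1.7321i

X = [3, 3.0000+1.7321i, 3.0000-1.7321i]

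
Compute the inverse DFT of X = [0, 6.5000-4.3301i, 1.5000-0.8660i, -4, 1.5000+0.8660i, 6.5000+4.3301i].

x[n] = (1/6) Σ(k=0 to 5) X[k] · e^(2πikn/6)

Computing each x[n]:
x[0] = 2
x[1] = 3
x[2] = -1
x[3] = -1
x[4] = -3
x[5] = 0

x = [2, 3, -1, -1, -3, 0]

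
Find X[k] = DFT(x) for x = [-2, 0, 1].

X[k] = Σ(n=0 to 2) x[n] · ω_3^(nk)
where ω_3 = e^(-2πi/3)

Computing each X[k]:
X[0] = -1
X[1] = -2.5000+0.8660i
X[2] = -2.5000-0.8660i

X = [-1, -2.5000+0.8660i, -2.5000-0.8660i]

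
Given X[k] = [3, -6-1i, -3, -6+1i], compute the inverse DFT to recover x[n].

x[n] = (1/4) Σ(k=0 to 3) X[k] · e^(2πikn/4)

Computing each x[n]:
x[0] = -3
x[1] = 2
x[2] = 3
x[3] = 1

x = [-3, 2, 3, 1]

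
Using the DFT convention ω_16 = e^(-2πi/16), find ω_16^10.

ω_16^10 = e^(-2πi·10/16)
= cos(-2π·10/16) + i·sin(-2π·10/16)
= cos(-20π/16) + i·sin(-20π/16)

ω_16^10 = cos(-20π/16) + i·sin(-20π/16) = -0.7071+0.7071i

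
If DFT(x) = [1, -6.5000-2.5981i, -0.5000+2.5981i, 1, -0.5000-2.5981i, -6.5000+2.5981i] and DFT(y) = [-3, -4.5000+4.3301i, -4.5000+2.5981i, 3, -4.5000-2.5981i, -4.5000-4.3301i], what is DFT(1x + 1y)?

By linearity: DFT(1x + 1y) = 1·DFT(x) + 1·DFT(y)
= 1·[1, -6.5000-2.5981i, -0.5000+2.5981i, 1, -0.5000-2.5981i, -6.5000+2.5981i] + 1·[-3, -4.5000+4.3301i, -4.5000+2.5981i, 3, -4.5000-2.5981i, -4.5000-4.3301i]

Computing element-wise:
Z[0] = 1·(1) + 1·(-3) = -2
Z[1] = 1·(-6.5000-2.5981i) + 1·(-4.5000+4.3301i) = -11.0000+1.7320i
Z[2] = 1·(-0.5000+2.5981i) + 1·(-4.5000+2.5981i) = -5.0000+5.1962i
Z[3] = 1·(1) + 1·(3) = 4
Z[4] = 1·(-0.5000-2.5981i) + 1·(-4.5000-2.5981i) = -5.0000-5.1962i
Z[5] = 1·(-6.5000+2.5981i) + 1·(-4.5000-4.3301i) = -11.0000-1.7320i

DFT(1x + 1y) = 1·X + 1·Y = [-2, -11.0000+1.7320i, -5.0000+5.1962i, 4, -5.0000-5.1962i, -11.0000-1.7320i]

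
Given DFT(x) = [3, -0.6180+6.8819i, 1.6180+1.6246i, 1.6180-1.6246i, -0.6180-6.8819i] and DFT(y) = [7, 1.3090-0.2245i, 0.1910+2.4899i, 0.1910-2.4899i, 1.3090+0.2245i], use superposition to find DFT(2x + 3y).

By linearity: DFT(2x + 3y) = 2·DFT(x) + 3·DFT(y)
= 2·[3, -0.6180+6.8819i, 1.6180+1.6246i, 1.6180-1.6246i, -0.6180-6.8819i] + 3·[7, 1.3090-0.2245i, 0.1910+2.4899i, 0.1910-2.4899i, 1.3090+0.2245i]

Computing element-wise:
Z[0] = 2·(3) + 3·(7) = 27
Z[1] = 2·(-0.6180+6.8819i) + 3·(1.3090-0.2245i) = 2.6910+13.0903i
Z[2] = 2·(1.6180+1.6246i) + 3·(0.1910+2.4899i) = 3.8090+10.7189i
Z[3] = 2·(1.6180-1.6246i) + 3·(0.1910-2.4899i) = 3.8090-10.7189i
Z[4] = 2·(-0.6180-6.8819i) + 3·(1.3090+0.2245i) = 2.6910-13.0903i

DFT(2x + 3y) = 2·X + 3·Y = [27, 2.6910+13.0903i, 3.8090+10.7189i, 3.8090-10.7189i, 2.6910-13.0903i]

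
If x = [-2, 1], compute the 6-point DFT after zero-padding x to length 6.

Original 2-point DFT: [-1, -3]
Zero-padded 6-point DFT provides frequency interpolation.

DFT_6([x, 0, ...]) = [-1, -1.5000-0.8660i, -2.5000-0.8660i, -3, -2.5000+0.8660i, -1.5000+0.8660i]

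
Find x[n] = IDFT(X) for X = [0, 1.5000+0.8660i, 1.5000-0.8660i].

x[n] = (1/3) Σ(k=0 to 2) X[k] · e^(2πikn/3)

Computing each x[n]:
x[0] = 1
x[1] = -1
x[2] = 0

x = [1, -1, 0]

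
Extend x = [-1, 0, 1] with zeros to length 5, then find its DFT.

Original 3-point DFT: [0, -1.5000+0.8660i, -1.5000-0.8660i]
Zero-padded 5-point DFT provides frequency interpolation.

DFT_5([x, 0, ...]) = [0, -1.8090-0.5878i, -0.6910+0.9511i, -0.6910-0.9511i, -1.8090+0.5878i]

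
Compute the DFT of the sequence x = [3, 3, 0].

X[k] = Σ(n=0 to 2) x[n] · ω_3^(nk)
where ω_3 = e^(-2πi/3)

Computing each X[k]:
X[0] = 6
X[1] = 1.5000-2.5981i
X[2] = 1.5000+2.5981i

X = [6, 1.5000-2.5981i, 1.5000+2.5981i]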